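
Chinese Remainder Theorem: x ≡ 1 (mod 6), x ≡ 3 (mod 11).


m₁ = 6, m₂ = 11, gcd = 1, so CRT applies. M = m₁·m₂ = 66
Let M₁ = M/m₁ = 11, M₂ = M/m₂ = 6
Find y₁ ≡ M₁⁻¹ (mod m₁): 11⁻¹ ≡ 5 (mod 6)
Find y₂ ≡ M₂⁻¹ (mod m₂): 6⁻¹ ≡ 2 (mod 11)
x = a₁·M₁·y₁ + a₂·M₂·y₂ = 1·11·5 + 3·6·2 = 91
Reduce mod 66: x ≡ 25
Check: 25 mod 6 = 1 ✓, 25 mod 11 = 3 ✓

x ≡ 25 (mod 66)


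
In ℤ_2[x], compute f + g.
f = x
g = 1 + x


Add coefficients mod 2:
x^0: 0 + 1 = 1 (mod 2)
x^1: 1 + 1 = 0 (mod 2)
Result: 1

f + g = 1


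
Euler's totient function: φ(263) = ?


Factor n: 263 = 263
φ(n) = n · ∏(1 - 1/p) over distinct primes p | n
φ(263) = 263 · (1 - 1/263) = 262

φ(263) = 262


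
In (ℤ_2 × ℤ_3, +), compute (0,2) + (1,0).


Operation: componentwise addition mod (2, 3)
(0,2) + (1,0) = ((a₁+b₁) mod 2, (a₂+b₂) mod 3) with a = (0,2), b = (1,0)

(0,2) + (1,0) = (1,2)


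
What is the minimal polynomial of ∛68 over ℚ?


∛68 satisfies x³ - 68 = 0, irreducible over ℚ (no rational root; 68 is not a perfect cube)

Minimal polynomial: x³ - 68


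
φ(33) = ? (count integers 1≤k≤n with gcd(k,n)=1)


Factor n: 33 = 3 × 11
φ(n) = n · ∏(1 - 1/p) over distinct primes p | n
φ(33) = 33 · (1 - 1/3) · (1 - 1/11) = 20

φ(33) = 20


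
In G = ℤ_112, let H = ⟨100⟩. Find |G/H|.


|⟨100⟩| = n / gcd(100, 112) = 112 / 4 = 28
H is normal (ℤ_112 is abelian).
|G/H| = |G| / |H| = 112 / 28 = 4

|G/H| = 4


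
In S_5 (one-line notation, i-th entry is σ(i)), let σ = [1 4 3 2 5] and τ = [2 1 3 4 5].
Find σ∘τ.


σ∘τ: apply τ first, then σ
1 →τ 2 →σ 4
2 →τ 1 →σ 1
3 →τ 3 →σ 3
4 →τ 4 →σ 2
5 →τ 5 →σ 5

σ∘τ = [4 1 3 2 5]


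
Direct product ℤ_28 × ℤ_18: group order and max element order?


|ℤ_28 × ℤ_18| = 28 × 18 = 504
Max element order = lcm(28,18) = 252
Cyclic? No (gcd=2)

|ℤ_28×ℤ_18| = 504, max element order = 252


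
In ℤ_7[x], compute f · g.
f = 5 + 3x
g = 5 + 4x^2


Expand and collect like terms; reduce coefficients mod 7:
x^0: 5·5 = 25 ≡ 4 (mod 7)
x^1: 5·0 + 3·5 = 15 ≡ 1 (mod 7)
x^2: 5·4 + 3·0 = 20 ≡ 6 (mod 7)
x^3: 3·4 = 12 ≡ 5 (mod 7)
Result: 4 + x + 6x^2 + 5x^3

f · g = 4 + x + 6x^2 + 5x^3


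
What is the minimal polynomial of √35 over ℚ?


√35 satisfies x² - 35 = 0, irreducible over ℚ since 35 is squarefree

Minimal polynomial: x² - 35


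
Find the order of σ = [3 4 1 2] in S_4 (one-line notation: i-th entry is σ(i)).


Cycle decomposition: (1 3) (2 4)
Cycle lengths: 2, 2
Order = lcm(2, 2) = 2

ord(σ) = 2


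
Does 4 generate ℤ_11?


g generates ℤ_n iff gcd(g, n) = 1
gcd(4, 11) = 1
Since gcd = 1, 4 is a generator.

Yes, 4 generates ℤ_11


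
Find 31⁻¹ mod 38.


Use the extended Euclidean algorithm to write 1 = 31·s + 38·t; then s mod 38 is the inverse.
Euclidean algorithm:
  31 = 0·38 + 31
  38 = 1·31 + 7
  31 = 4·7 + 3
  7 = 2·3 + 1
  3 = 3·1 + 0
gcd(31,38) = 1
Back-substitution gives: 31·(-11) + 38·(9) = 1
So 31⁻¹ ≡ -11 ≡ 27 (mod 38)
Check: 31 × 27 = 837 ≡ 1 (mod 38) ✓

31⁻¹ ≡ 27 (mod 38)


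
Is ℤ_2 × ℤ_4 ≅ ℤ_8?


Comparing ℤ_2 × ℤ_4 and ℤ_8:
gcd(2,4) = 2 ≠ 1. Max element order in ℤ_2×ℤ_4 is lcm(2,4) = 4 < 8, so it has no element of order 8

No, ℤ_2 × ℤ_4 ≇ ℤ_8


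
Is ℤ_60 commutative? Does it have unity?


ℤ_60 is a commutative ring with unity 1; 60 = 2×30 is composite, so 2·30 ≡ 0 gives zero divisors (not an integral domain)
Commutative: Yes
Integral domain: No
Has unity: Yes

ℤ_60: Commutative=Yes, Unity=Yes


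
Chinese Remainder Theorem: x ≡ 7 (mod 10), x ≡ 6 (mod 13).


m₁ = 10, m₂ = 13, gcd = 1, so CRT applies. M = m₁·m₂ = 130
Let M₁ = M/m₁ = 13, M₂ = M/m₂ = 10
Find y₁ ≡ M₁⁻¹ (mod m₁): 13⁻¹ ≡ 7 (mod 10)
Find y₂ ≡ M₂⁻¹ (mod m₂): 10⁻¹ ≡ 4 (mod 13)
x = a₁·M₁·y₁ + a₂·M₂·y₂ = 7·13·7 + 6·10·4 = 877
Reduce mod 130: x ≡ 97
Check: 97 mod 10 = 7 ✓, 97 mod 13 = 6 ✓

x ≡ 97 (mod 130)


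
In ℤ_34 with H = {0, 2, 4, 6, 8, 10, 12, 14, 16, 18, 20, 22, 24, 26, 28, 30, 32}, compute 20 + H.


20 + H = {20 + h (mod 34) : h ∈ H}
20+0=20, 20+2=22, 20+4=24, 20+6=26, 20+8=28, 20+10=30, 20+12=32, 20+14=0, 20+16=2, 20+18=4, 20+20=6, 20+22=8, 20+24=10, 20+26=12, 20+28=14, 20+30=16, 20+32=18
20 + H = {0, 2, 4, 6, 8, 10, 12, 14, 16, 18, 20, 22, 24, 26, 28, 30, 32} = 0 + H

20 + H = {0, 2, 4, 6, 8, 10, 12, 14, 16, 18, 20, 22, 24, 26, 28, 30, 32}


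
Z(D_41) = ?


Z(G) = {g ∈ G | gx = xg for all x ∈ G}
For odd n, Z(D_n) = {e}: no nontrivial rotation commutes with all reflections

Z(D_41) = {e}


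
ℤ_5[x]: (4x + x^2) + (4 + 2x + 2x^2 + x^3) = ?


Add coefficients mod 5:
x^0: 0 + 4 = 4 (mod 5)
x^1: 4 + 2 = 1 (mod 5)
x^2: 1 + 2 = 3 (mod 5)
x^3: 0 + 1 = 1 (mod 5)
Result: 4 + x + 3x^2 + x^3

f + g = 4 + x + 3x^2 + x^3


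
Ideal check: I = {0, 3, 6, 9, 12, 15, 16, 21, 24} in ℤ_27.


Check ideal conditions for I = {0, 3, 6, 9, 12, 15, 16, 21, 24} in ℤ_27:
(1) I is an additive subgroup? No
(2) For r ∈ ℤ_27 and a ∈ I: r·a ∈ I? No  [counterexample: r=2, a=9, r·a mod 27 = 18 ∉ I]

No, I is not an ideal of ℤ_27


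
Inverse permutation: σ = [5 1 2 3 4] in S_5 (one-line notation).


To find σ⁻¹, swap domain and range:
σ(1) = 5 → σ⁻¹(5) = 1
σ(2) = 1 → σ⁻¹(1) = 2
σ(3) = 2 → σ⁻¹(2) = 3
σ(4) = 3 → σ⁻¹(3) = 4
σ(5) = 4 → σ⁻¹(4) = 5

σ⁻¹ = [2 3 4 5 1]


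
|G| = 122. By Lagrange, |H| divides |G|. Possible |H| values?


Lagrange's theorem: |H| divides |G|
|G| = 122
Divisors of 122: 1, 2, 61, 122

Possible subgroup orders: {1, 2, 61, 122}


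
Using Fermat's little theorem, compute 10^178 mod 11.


Fermat's little theorem: if p is prime and gcd(a,p)=1, then a^(p-1) ≡ 1 (mod p)
p = 11 is prime, gcd(10,11) = 1
Reduce exponent: 178 mod 10 = 8
So 10^178 ≡ 10^8 (mod 11)
10^8 mod 11 = 1

10^178 ≡ 1 (mod 11)


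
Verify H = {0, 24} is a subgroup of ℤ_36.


Subgroup test for H = {0, 24} in (ℤ_36, +):
(1) 0 ∈ H? Yes
(2) Closure: for all a,b ∈ H, (a+b) mod 36 ∈ H? No  [counterexample: 24 + 24 = 12 ∉ H]
(3) Inverses: for all a ∈ H, -a mod 36 ∈ H? No

No, H is not a subgroup of ℤ_36


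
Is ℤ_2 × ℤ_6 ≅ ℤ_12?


Comparing ℤ_2 × ℤ_6 and ℤ_12:
gcd(2,6) = 2 ≠ 1. Max element order in ℤ_2×ℤ_6 is lcm(2,6) = 6 < 12, so it has no element of order 12

No, ℤ_2 × ℤ_6 ≇ ℤ_12


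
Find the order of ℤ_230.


ℤ_n has n elements.

|ℤ_230| = 230


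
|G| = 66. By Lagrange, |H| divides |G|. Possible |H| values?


Lagrange's theorem: |H| divides |G|
|G| = 66
Divisors of 66: 1, 2, 3, 6, 11, 22, 33, 66

Possible subgroup orders: {1, 2, 3, 6, 11, 22, 33, 66}


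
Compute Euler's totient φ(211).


Factor n: 211 = 211
φ(n) = n · ∏(1 - 1/p) over distinct primes p | n
φ(211) = 211 · (1 - 1/211) = 210

φ(211) = 210


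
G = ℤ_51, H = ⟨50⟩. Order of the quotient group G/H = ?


|⟨50⟩| = n / gcd(50, 51) = 51 / 1 = 51
H is normal (ℤ_51 is abelian).
|G/H| = |G| / |H| = 51 / 51 = 1

|G/H| = 1


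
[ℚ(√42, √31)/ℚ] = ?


[ℚ(√42,√31):ℚ] = [ℚ(√42,√31):ℚ(√42)]·[ℚ(√42):ℚ] = 2·2 = 4

[ℚ(√42, √31)/ℚ] = 4


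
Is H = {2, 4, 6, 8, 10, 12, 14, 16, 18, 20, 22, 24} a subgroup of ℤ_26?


Subgroup test for H = {2, 4, 6, 8, 10, 12, 14, 16, 18, 20, 22, 24} in (ℤ_26, +):
(1) 0 ∈ H? No
(2) Closure: for all a,b ∈ H, (a+b) mod 26 ∈ H? No  [counterexample: 2 + 24 = 0 ∉ H]
(3) Inverses: for all a ∈ H, -a mod 26 ∈ H? Yes

No, H is not a subgroup of ℤ_26


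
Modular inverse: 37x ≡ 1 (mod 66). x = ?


Use the extended Euclidean algorithm to write 1 = 37·s + 66·t; then s mod 66 is the inverse.
Euclidean algorithm:
  37 = 0·66 + 37
  66 = 1·37 + 29
  37 = 1·29 + 8
  29 = 3·8 + 5
  8 = 1·5 + 3
  5 = 1·3 + 2
  3 = 1·2 + 1
  2 = 2·1 + 0
gcd(37,66) = 1
Back-substitution gives: 37·(25) + 66·(-14) = 1
So 37⁻¹ ≡ 25 ≡ 25 (mod 66)
Check: 37 × 25 = 925 ≡ 1 (mod 66) ✓

37⁻¹ ≡ 25 (mod 66)


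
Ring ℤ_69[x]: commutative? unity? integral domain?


ℤ_69 has zero divisors (3·23 ≡ 0), and these lift to constant zero divisors in ℤ_69[x]; so not an integral domain
Commutative: Yes
Integral domain: No
Has unity: Yes

ℤ_69[x]: Commutative=Yes, Unity=Yes


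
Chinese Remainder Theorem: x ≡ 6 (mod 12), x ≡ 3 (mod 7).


m₁ = 12, m₂ = 7, gcd = 1, so CRT applies. M = m₁·m₂ = 84
Let M₁ = M/m₁ = 7, M₂ = M/m₂ = 12
Find y₁ ≡ M₁⁻¹ (mod m₁): 7⁻¹ ≡ 7 (mod 12)
Find y₂ ≡ M₂⁻¹ (mod m₂): 12⁻¹ ≡ 3 (mod 7)
x = a₁·M₁·y₁ + a₂·M₂·y₂ = 6·7·7 + 3·12·3 = 402
Reduce mod 84: x ≡ 66
Check: 66 mod 12 = 6 ✓, 66 mod 7 = 3 ✓

x ≡ 66 (mod 84)


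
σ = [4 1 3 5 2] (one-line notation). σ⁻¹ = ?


To find σ⁻¹, swap domain and range:
σ(1) = 4 → σ⁻¹(4) = 1
σ(2) = 1 → σ⁻¹(1) = 2
σ(3) = 3 → σ⁻¹(3) = 3
σ(4) = 5 → σ⁻¹(5) = 4
σ(5) = 2 → σ⁻¹(2) = 5

σ⁻¹ = [2 5 3 1 4]


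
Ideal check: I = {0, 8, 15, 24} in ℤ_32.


Check ideal conditions for I = {0, 8, 15, 24} in ℤ_32:
(1) I is an additive subgroup? No
(2) For r ∈ ℤ_32 and a ∈ I: r·a ∈ I? No  [counterexample: r=2, a=8, r·a mod 32 = 16 ∉ I]

No, I is not an ideal of ℤ_32


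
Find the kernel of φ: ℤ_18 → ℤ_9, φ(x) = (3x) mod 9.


Kernel = preimage of identity
ker(φ) = {x ∈ ℤ_18 : 3x ≡ 0 (mod 9)}. Since 9 | 18, φ is well-defined. The kernel is the cyclic subgroup ⟨3⟩ of ℤ_18 (order 6), i.e. {0, 3, 6, 9, 12, 15}

ker(φ) = {0, 3, 6, 9, 12, 15}


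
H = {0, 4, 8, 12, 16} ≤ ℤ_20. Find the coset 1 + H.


1 + H = {1 + h (mod 20) : h ∈ H}
1+0=1, 1+4=5, 1+8=9, 1+12=13, 1+16=17

1 + H = {1, 5, 9, 13, 17}


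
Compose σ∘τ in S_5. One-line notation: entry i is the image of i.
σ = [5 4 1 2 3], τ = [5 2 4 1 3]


σ∘τ: apply τ first, then σ
1 →τ 5 →σ 3
2 →τ 2 →σ 4
3 →τ 4 →σ 2
4 →τ 1 →σ 5
5 →τ 3 →σ 1

σ∘τ = [3 4 2 5 1]


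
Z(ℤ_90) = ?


Z(G) = {g ∈ G | gx = xg for all x ∈ G}
ℤ_90 is abelian, so Z(G) = G

Z(ℤ_90) = ℤ_90


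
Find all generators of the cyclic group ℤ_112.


g generates ℤ_n iff gcd(g,n) = 1
Prime factors of 112: 2, 7
Generators are g ∈ {1,...,111} not divisible by any of these primes.
Generators: {1, 3, 5, 9, 11, 13, 15, 17, 19, 23, 25, 27, 29, 31, 33, 37, 39, 41, 43, 45, 47, 51, 53, 55, 57, 59, 61, 65, 67, 69, 71, 73, 75, 79, 81, 83, 85, 87, 89, 93, 95, 97, 99, 101, 103, 107, 109, 111}
Number of generators = φ(112) = 48

Generators of ℤ_112 = {1, 3, 5, 9, 11, 13, 15, 17, 19, 23, 25, 27, 29, 31, 33, 37, 39, 41, 43, 45, 47, 51, 53, 55, 57, 59, 61, 65, 67, 69, 71, 73, 75, 79, 81, 83, 85, 87, 89, 93, 95, 97, 99, 101, 103, 107, 109, 111}


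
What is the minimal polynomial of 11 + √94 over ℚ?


Let α = 11 + √94. Then α - 11 = √94, so (α - 11)² = 94, giving α² - 22α + 27 = 0. Degree 2 and α ∉ ℚ, so this is the minimal polynomial.

Minimal polynomial: x² - 22x + 27


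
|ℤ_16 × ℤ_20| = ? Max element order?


|ℤ_16 × ℤ_20| = 16 × 20 = 320
Max element order = lcm(16,20) = 80
Cyclic? No (gcd=4)

|ℤ_16×ℤ_20| = 320, max element order = 80


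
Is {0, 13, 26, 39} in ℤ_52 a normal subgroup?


H = {0, 13, 26, 39} in ℤ_52
ℤ_52 is abelian; every subgroup of an abelian group is normal

Yes, normal subgroup


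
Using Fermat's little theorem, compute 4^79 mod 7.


Fermat's little theorem: if p is prime and gcd(a,p)=1, then a^(p-1) ≡ 1 (mod p)
p = 7 is prime, gcd(4,7) = 1
Reduce exponent: 79 mod 6 = 1
So 4^79 ≡ 4^1 (mod 7)
4^1 mod 7 = 4

4^79 ≡ 4 (mod 7)


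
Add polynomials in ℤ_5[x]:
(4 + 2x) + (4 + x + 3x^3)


Add coefficients mod 5:
x^0: 4 + 4 = 3 (mod 5)
x^1: 2 + 1 = 3 (mod 5)
x^2: 0 + 0 = 0 (mod 5)
x^3: 0 + 3 = 3 (mod 5)
Result: 3 + 3x + 3x^3

f + g = 3 + 3x + 3x^3


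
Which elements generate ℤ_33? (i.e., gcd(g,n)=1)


g generates ℤ_n iff gcd(g,n) = 1
Prime factors of 33: 3, 11
Generators are g ∈ {1,...,32} not divisible by any of these primes.
Generators: {1, 2, 4, 5, 7, 8, 10, 13, 14, 16, 17, 19, 20, 23, 25, 26, 28, 29, 31, 32}
Number of generators = φ(33) = 20

Generators of ℤ_33 = {1, 2, 4, 5, 7, 8, 10, 13, 14, 16, 17, 19, 20, 23, 25, 26, 28, 29, 31, 32}


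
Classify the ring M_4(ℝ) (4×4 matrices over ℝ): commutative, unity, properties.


Matrix multiplication is non-commutative for n ≥ 2; the identity matrix I is the unity; singular matrices give zero divisors, so not an integral domain
Commutative: No
Integral domain: No
Has unity: Yes

M_4(ℝ) (4×4 matrices over ℝ): Commutative=No, Unity=Yes


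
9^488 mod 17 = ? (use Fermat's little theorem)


Fermat's little theorem: if p is prime and gcd(a,p)=1, then a^(p-1) ≡ 1 (mod p)
p = 17 is prime, gcd(9,17) = 1
Reduce exponent: 488 mod 16 = 8
So 9^488 ≡ 9^8 (mod 17)
9^8 mod 17 = 1

9^488 ≡ 1 (mod 17)


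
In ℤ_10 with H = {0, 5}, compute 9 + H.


9 + H = {9 + h (mod 10) : h ∈ H}
9+0=9, 9+5=4
9 + H = {4, 9} = 4 + H

9 + H = {4, 9}


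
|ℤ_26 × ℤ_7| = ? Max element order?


|ℤ_26 × ℤ_7| = 26 × 7 = 182
Max element order = lcm(26,7) = 182
Cyclic? Yes (gcd=1)

|ℤ_26×ℤ_7| = 182, max element order = 182


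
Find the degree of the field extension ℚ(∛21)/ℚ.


∛21 has minimal polynomial x³ - 21 (irreducible over ℚ since 21 is not a perfect cube)

[ℚ(∛21)/ℚ] = 3


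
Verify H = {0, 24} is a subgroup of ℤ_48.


Subgroup test for H = {0, 24} in (ℤ_48, +):
(1) 0 ∈ H? Yes
(2) Closure: for all a,b ∈ H, (a+b) mod 48 ∈ H? Yes
(3) Inverses: for all a ∈ H, -a mod 48 ∈ H? Yes

Yes, H is a subgroup of ℤ_48


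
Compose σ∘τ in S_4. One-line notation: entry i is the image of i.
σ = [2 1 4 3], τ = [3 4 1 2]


σ∘τ: apply τ first, then σ
1 →τ 3 →σ 4
2 →τ 4 →σ 3
3 →τ 1 →σ 2
4 →τ 2 →σ 1

σ∘τ = [4 3 2 1]


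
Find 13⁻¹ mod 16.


Use the extended Euclidean algorithm to write 1 = 13·s + 16·t; then s mod 16 is the inverse.
Euclidean algorithm:
  13 = 0·16 + 13
  16 = 1·13 + 3
  13 = 4·3 + 1
  3 = 3·1 + 0
gcd(13,16) = 1
Back-substitution gives: 13·(5) + 16·(-4) = 1
So 13⁻¹ ≡ 5 ≡ 5 (mod 16)
Check: 13 × 5 = 65 ≡ 1 (mod 16) ✓

13⁻¹ ≡ 5 (mod 16)


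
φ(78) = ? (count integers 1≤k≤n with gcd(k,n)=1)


Factor n: 78 = 2 × 3 × 13
φ(n) = n · ∏(1 - 1/p) over distinct primes p | n
φ(78) = 78 · (1 - 1/2) · (1 - 1/3) · (1 - 1/13) = 24

φ(78) = 24


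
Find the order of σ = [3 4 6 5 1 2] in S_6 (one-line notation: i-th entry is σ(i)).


Cycle decomposition: (1 3 6 2 4 5)
Cycle lengths: 6
Order = lcm(6) = 6

ord(σ) = 6


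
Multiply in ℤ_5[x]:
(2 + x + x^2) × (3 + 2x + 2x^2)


Expand and collect like terms; reduce coefficients mod 5:
x^0: 2·3 = 6 ≡ 1 (mod 5)
x^1: 2·2 + 1·3 = 7 ≡ 2 (mod 5)
x^2: 2·2 + 1·2 + 1·3 = 9 ≡ 4 (mod 5)
x^3: 1·2 + 1·2 = 4 ≡ 4 (mod 5)
x^4: 1·2 = 2 ≡ 2 (mod 5)
Result: 1 + 2x + 4x^2 + 4x^3 + 2x^4

f · g = 1 + 2x + 4x^2 + 4x^3 + 2x^4


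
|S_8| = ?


|S_n| = n! (number of permutations of n symbols)
|S_8| = 8! = 40320

|S_8| = 40320


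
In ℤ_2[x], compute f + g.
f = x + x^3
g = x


Add coefficients mod 2:
x^0: 0 + 0 = 0 (mod 2)
x^1: 1 + 1 = 0 (mod 2)
x^2: 0 + 0 = 0 (mod 2)
x^3: 1 + 0 = 1 (mod 2)
Result: x^3

f + g = x^3


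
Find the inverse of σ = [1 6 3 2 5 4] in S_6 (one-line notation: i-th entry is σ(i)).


To find σ⁻¹, swap domain and range:
σ(1) = 1 → σ⁻¹(1) = 1
σ(2) = 6 → σ⁻¹(6) = 2
σ(3) = 3 → σ⁻¹(3) = 3
σ(4) = 2 → σ⁻¹(2) = 4
σ(5) = 5 → σ⁻¹(5) = 5
σ(6) = 4 → σ⁻¹(4) = 6

σ⁻¹ = [1 4 3 6 5 2]


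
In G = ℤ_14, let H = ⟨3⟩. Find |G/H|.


|⟨3⟩| = n / gcd(3, 14) = 14 / 1 = 14
H is normal (ℤ_14 is abelian).
|G/H| = |G| / |H| = 14 / 14 = 1

|G/H| = 1


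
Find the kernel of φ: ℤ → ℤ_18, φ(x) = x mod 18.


Kernel = preimage of identity
ker(φ) = {x ∈ ℤ : x ≡ 0 (mod 18)} = 18ℤ = {0, ±18, ±36, ...}

ker(φ) = 18ℤ


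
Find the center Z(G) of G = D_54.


Z(G) = {g ∈ G | gx = xg for all x ∈ G}
For even n, Z(D_n) = {e, r^(n/2)}: the 180° rotation r^27 commutes with every reflection and rotation

Z(D_54) = {e, r^27}


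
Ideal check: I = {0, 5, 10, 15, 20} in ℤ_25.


Check ideal conditions for I = {0, 5, 10, 15, 20} in ℤ_25:
(1) I is an additive subgroup? Yes
(2) For r ∈ ℤ_25 and a ∈ I: r·a ∈ I? Yes

Yes, I is an ideal of ℤ_25


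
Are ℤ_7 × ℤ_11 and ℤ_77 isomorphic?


Comparing ℤ_7 × ℤ_11 and ℤ_77:
gcd(7,11) = 1, so ℤ_7 × ℤ_11 ≅ ℤ_77 (CRT)

Yes, ℤ_7 × ℤ_11 ≅ ℤ_77


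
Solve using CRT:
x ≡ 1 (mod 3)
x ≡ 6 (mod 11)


m₁ = 3, m₂ = 11, gcd = 1, so CRT applies. M = m₁·m₂ = 33
Let M₁ = M/m₁ = 11, M₂ = M/m₂ = 3
Find y₁ ≡ M₁⁻¹ (mod m₁): 11⁻¹ ≡ 2 (mod 3)
Find y₂ ≡ M₂⁻¹ (mod m₂): 3⁻¹ ≡ 4 (mod 11)
x = a₁·M₁·y₁ + a₂·M₂·y₂ = 1·11·2 + 6·3·4 = 94
Reduce mod 33: x ≡ 28
Check: 28 mod 3 = 1 ✓, 28 mod 11 = 6 ✓

x ≡ 28 (mod 33)


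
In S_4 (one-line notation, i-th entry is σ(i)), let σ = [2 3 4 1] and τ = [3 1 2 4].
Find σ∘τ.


σ∘τ: apply τ first, then σ
1 →τ 3 →σ 4
2 →τ 1 →σ 2
3 →τ 2 →σ 3
4 →τ 4 →σ 1

σ∘τ = [4 2 3 1]


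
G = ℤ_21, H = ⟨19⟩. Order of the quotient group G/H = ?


|⟨19⟩| = n / gcd(19, 21) = 21 / 1 = 21
H is normal (ℤ_21 is abelian).
|G/H| = |G| / |H| = 21 / 21 = 1

|G/H| = 1


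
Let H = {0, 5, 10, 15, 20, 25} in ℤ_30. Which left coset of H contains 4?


4 + H = {4 + h (mod 30) : h ∈ H}
4+0=4, 4+5=9, 4+10=14, 4+15=19, 4+20=24, 4+25=29

4 + H = {4, 9, 14, 19, 24, 29}


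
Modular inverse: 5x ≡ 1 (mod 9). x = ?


Use the extended Euclidean algorithm to write 1 = 5·s + 9·t; then s mod 9 is the inverse.
Euclidean algorithm:
  5 = 0·9 + 5
  9 = 1·5 + 4
  5 = 1·4 + 1
  4 = 4·1 + 0
gcd(5,9) = 1
Back-substitution gives: 5·(2) + 9·(-1) = 1
So 5⁻¹ ≡ 2 ≡ 2 (mod 9)
Check: 5 × 2 = 10 ≡ 1 (mod 9) ✓

5⁻¹ ≡ 2 (mod 9)


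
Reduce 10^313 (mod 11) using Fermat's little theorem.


Fermat's little theorem: if p is prime and gcd(a,p)=1, then a^(p-1) ≡ 1 (mod p)
p = 11 is prime, gcd(10,11) = 1
Reduce exponent: 313 mod 10 = 3
So 10^313 ≡ 10^3 (mod 11)
10^3 mod 11 = 10

10^313 ≡ 10 (mod 11)


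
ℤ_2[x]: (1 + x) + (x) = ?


Add coefficients mod 2:
x^0: 1 + 0 = 1 (mod 2)
x^1: 1 + 1 = 0 (mod 2)
Result: 1

f + g = 1


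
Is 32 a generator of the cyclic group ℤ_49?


g generates ℤ_n iff gcd(g, n) = 1
gcd(32, 49) = 1
Since gcd = 1, 32 is a generator.

Yes, 32 generates ℤ_49


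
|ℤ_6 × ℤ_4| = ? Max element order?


|ℤ_6 × ℤ_4| = 6 × 4 = 24
Max element order = lcm(6,4) = 12
Cyclic? No (gcd=2)

|ℤ_6×ℤ_4| = 24, max element order = 12


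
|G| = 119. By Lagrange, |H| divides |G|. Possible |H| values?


Lagrange's theorem: |H| divides |G|
|G| = 119
Divisors of 119: 1, 7, 17, 119

Possible subgroup orders: {1, 7, 17, 119}


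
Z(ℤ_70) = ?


Z(G) = {g ∈ G | gx = xg for all x ∈ G}
ℤ_70 is abelian, so Z(G) = G

Z(ℤ_70) = ℤ_70


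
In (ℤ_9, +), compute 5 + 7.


Operation: addition mod 9
5 + 7 = (a + b) mod 9 with a = 5, b = 7

5 + 7 = 3


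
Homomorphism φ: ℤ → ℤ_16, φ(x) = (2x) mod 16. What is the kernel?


Kernel = preimage of identity
ker(φ) = {x ∈ ℤ : 2x ≡ 0 (mod 16)}. gcd(2,16) = 2, so 2x ≡ 0 (mod 16) ⟺ x ≡ 0 (mod 16/2 = 8). Hence ker(φ) = 8ℤ

ker(φ) = 8ℤ


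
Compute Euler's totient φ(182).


Factor n: 182 = 2 × 7 × 13
φ(n) = n · ∏(1 - 1/p) over distinct primes p | n
φ(182) = 182 · (1 - 1/2) · (1 - 1/7) · (1 - 1/13) = 72

φ(182) = 72


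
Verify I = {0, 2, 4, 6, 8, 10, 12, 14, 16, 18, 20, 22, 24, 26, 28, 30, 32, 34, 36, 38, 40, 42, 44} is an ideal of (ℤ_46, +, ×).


Check ideal conditions for I = {0, 2, 4, 6, 8, 10, 12, 14, 16, 18, 20, 22, 24, 26, 28, 30, 32, 34, 36, 38, 40, 42, 44} in ℤ_46:
(1) I is an additive subgroup? Yes
(2) For r ∈ ℤ_46 and a ∈ I: r·a ∈ I? Yes

Yes, I is an ideal of ℤ_46


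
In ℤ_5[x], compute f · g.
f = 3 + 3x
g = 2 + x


Expand and collect like terms; reduce coefficients mod 5:
x^0: 3·2 = 6 ≡ 1 (mod 5)
x^1: 3·1 + 3·2 = 9 ≡ 4 (mod 5)
x^2: 3·1 = 3 ≡ 3 (mod 5)
Result: 1 + 4x + 3x^2

f · g = 1 + 4x + 3x^2


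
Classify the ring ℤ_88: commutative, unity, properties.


ℤ_88 is a commutative ring with unity 1; 88 = 2×44 is composite, so 2·44 ≡ 0 gives zero divisors (not an integral domain)
Commutative: Yes
Integral domain: No
Has unity: Yes

ℤ_88: Commutative=Yes, Unity=Yes


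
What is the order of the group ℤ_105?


ℤ_n has n elements.

|ℤ_105| = 105


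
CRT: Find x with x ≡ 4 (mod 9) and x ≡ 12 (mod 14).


m₁ = 9, m₂ = 14, gcd = 1, so CRT applies. M = m₁·m₂ = 126
Let M₁ = M/m₁ = 14, M₂ = M/m₂ = 9
Find y₁ ≡ M₁⁻¹ (mod m₁): 14⁻¹ ≡ 2 (mod 9)
Find y₂ ≡ M₂⁻¹ (mod m₂): 9⁻¹ ≡ 11 (mod 14)
x = a₁·M₁·y₁ + a₂·M₂·y₂ = 4·14·2 + 12·9·11 = 1300
Reduce mod 126: x ≡ 40
Check: 40 mod 9 = 4 ✓, 40 mod 14 = 12 ✓

x ≡ 40 (mod 126)


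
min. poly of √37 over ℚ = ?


√37 satisfies x² - 37 = 0, irreducible over ℚ since 37 is squarefree

Minimal polynomial: x² - 37


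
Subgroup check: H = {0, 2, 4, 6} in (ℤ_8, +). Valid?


Subgroup test for H = {0, 2, 4, 6} in (ℤ_8, +):
(1) 0 ∈ H? Yes
(2) Closure: for all a,b ∈ H, (a+b) mod 8 ∈ H? Yes
(3) Inverses: for all a ∈ H, -a mod 8 ∈ H? Yes

Yes, H is a subgroup of ℤ_8


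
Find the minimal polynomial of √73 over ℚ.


√73 satisfies x² - 73 = 0, irreducible over ℚ since 73 is squarefree

Minimal polynomial: x² - 73


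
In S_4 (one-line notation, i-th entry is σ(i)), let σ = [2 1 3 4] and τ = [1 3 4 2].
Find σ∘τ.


σ∘τ: apply τ first, then σ
1 →τ 1 →σ 2
2 →τ 3 →σ 3
3 →τ 4 →σ 4
4 →τ 2 →σ 1

σ∘τ = [2 3 4 1]


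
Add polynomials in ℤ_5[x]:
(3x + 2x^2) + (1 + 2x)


Add coefficients mod 5:
x^0: 0 + 1 = 1 (mod 5)
x^1: 3 + 2 = 0 (mod 5)
x^2: 2 + 0 = 2 (mod 5)
Result: 1 + 2x^2

f + g = 1 + 2x^2


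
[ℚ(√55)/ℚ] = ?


√55 has minimal polynomial x² - 55 (irreducible over ℚ since 55 is squarefree)

[ℚ(√55)/ℚ] = 2


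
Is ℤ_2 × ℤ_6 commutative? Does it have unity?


Direct product ring; commutative with unity (1,1); but (1,0)·(0,1) = (0,0) gives zero divisors, so not an integral domain
Commutative: Yes
Integral domain: No
Has unity: Yes

ℤ_2 × ℤ_6: Commutative=Yes, Unity=Yes


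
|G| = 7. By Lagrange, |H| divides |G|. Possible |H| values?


Lagrange's theorem: |H| divides |G|
|G| = 7
Divisors of 7: 1, 7

Possible subgroup orders: {1, 7}


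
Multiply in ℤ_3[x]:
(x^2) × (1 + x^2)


Expand and collect like terms; reduce coefficients mod 3:
x^0: 0·1 = 0 ≡ 0 (mod 3)
x^1: 0·0 + 0·1 = 0 ≡ 0 (mod 3)
x^2: 0·1 + 0·0 + 1·1 = 1 ≡ 1 (mod 3)
x^3: 0·1 + 1·0 = 0 ≡ 0 (mod 3)
x^4: 1·1 = 1 ≡ 1 (mod 3)
Result: x^2 + x^4

f · g = x^2 + x^4


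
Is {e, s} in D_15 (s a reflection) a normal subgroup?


H = {e, s} in D_15 (s a reflection)
r·s·r⁻¹ = sr⁻² ≠ s for n ≥ 3, so {e, s} is not closed under conjugation

No, not a normal subgroup


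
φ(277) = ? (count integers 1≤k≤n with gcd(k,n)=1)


Factor n: 277 = 277
φ(n) = n · ∏(1 - 1/p) over distinct primes p | n
φ(277) = 277 · (1 - 1/277) = 276

φ(277) = 276


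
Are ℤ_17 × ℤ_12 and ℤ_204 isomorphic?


Comparing ℤ_17 × ℤ_12 and ℤ_204:
gcd(17,12) = 1, so ℤ_17 × ℤ_12 ≅ ℤ_204 (CRT)

Yes, ℤ_17 × ℤ_12 ≅ ℤ_204


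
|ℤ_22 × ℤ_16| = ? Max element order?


|ℤ_22 × ℤ_16| = 22 × 16 = 352
Max element order = lcm(22,16) = 176
Cyclic? No (gcd=2)

|ℤ_22×ℤ_16| = 352, max element order = 176


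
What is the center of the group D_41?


Z(G) = {g ∈ G | gx = xg for all x ∈ G}
For odd n, Z(D_n) = {e}: no nontrivial rotation commutes with all reflections

Z(D_41) = {e}


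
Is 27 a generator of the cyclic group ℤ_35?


g generates ℤ_n iff gcd(g, n) = 1
gcd(27, 35) = 1
Since gcd = 1, 27 is a generator.

Yes, 27 generates ℤ_35


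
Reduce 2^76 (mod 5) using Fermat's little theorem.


Fermat's little theorem: if p is prime and gcd(a,p)=1, then a^(p-1) ≡ 1 (mod p)
p = 5 is prime, gcd(2,5) = 1
Reduce exponent: 76 mod 4 = 0
So 2^76 ≡ 2^0 (mod 5)
2^0 = 1

2^76 ≡ 1 (mod 5)


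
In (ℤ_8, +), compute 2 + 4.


Operation: addition mod 8
2 + 4 = (a + b) mod 8 with a = 2, b = 4

2 + 4 = 6


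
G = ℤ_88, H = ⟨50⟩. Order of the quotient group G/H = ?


|⟨50⟩| = n / gcd(50, 88) = 88 / 2 = 44
H is normal (ℤ_88 is abelian).
|G/H| = |G| / |H| = 88 / 44 = 2

|G/H| = 2


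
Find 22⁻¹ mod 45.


Use the extended Euclidean algorithm to write 1 = 22·s + 45·t; then s mod 45 is the inverse.
Euclidean algorithm:
  22 = 0·45 + 22
  45 = 2·22 + 1
  22 = 22·1 + 0
gcd(22,45) = 1
Back-substitution gives: 22·(-2) + 45·(1) = 1
So 22⁻¹ ≡ -2 ≡ 43 (mod 45)
Check: 22 × 43 = 946 ≡ 1 (mod 45) ✓

22⁻¹ ≡ 43 (mod 45)


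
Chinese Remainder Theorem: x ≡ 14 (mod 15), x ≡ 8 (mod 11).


m₁ = 15, m₂ = 11, gcd = 1, so CRT applies. M = m₁·m₂ = 165
Let M₁ = M/m₁ = 11, M₂ = M/m₂ = 15
Find y₁ ≡ M₁⁻¹ (mod m₁): 11⁻¹ ≡ 11 (mod 15)
Find y₂ ≡ M₂⁻¹ (mod m₂): 15⁻¹ ≡ 3 (mod 11)
x = a₁·M₁·y₁ + a₂·M₂·y₂ = 14·11·11 + 8·15·3 = 2054
Reduce mod 165: x ≡ 74
Check: 74 mod 15 = 14 ✓, 74 mod 11 = 8 ✓

x ≡ 74 (mod 165)


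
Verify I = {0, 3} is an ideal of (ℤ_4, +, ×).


Check ideal conditions for I = {0, 3} in ℤ_4:
(1) I is an additive subgroup? No
(2) For r ∈ ℤ_4 and a ∈ I: r·a ∈ I? No  [counterexample: r=2, a=3, r·a mod 4 = 2 ∉ I]

No, I is not an ideal of ℤ_4


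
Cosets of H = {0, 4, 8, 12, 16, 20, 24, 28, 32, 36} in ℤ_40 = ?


H = {0, 4, 8, 12, 16, 20, 24, 28, 32, 36}, |H| = 10
Number of cosets = |G|/|H| = 40/10 = 4
0 + H = {0, 4, 8, 12, 16, 20, 24, 28, 32, 36}
1 + H = {1, 5, 9, 13, 17, 21, 25, 29, 33, 37}
2 + H = {2, 6, 10, 14, 18, 22, 26, 30, 34, 38}
3 + H = {3, 7, 11, 15, 19, 23, 27, 31, 35, 39}

Cosets: 0+H={0,4,8,12,16,20,24,28,32,36}; 1+H={1,5,9,13,17,21,25,29,33,37}; 2+H={2,6,10,14,18,22,26,30,34,38}; 3+H={3,7,11,15,19,23,27,31,35,39}


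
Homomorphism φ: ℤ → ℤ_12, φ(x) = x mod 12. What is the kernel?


Kernel = preimage of identity
ker(φ) = {x ∈ ℤ : x ≡ 0 (mod 12)} = 12ℤ = {0, ±12, ±24, ...}

ker(φ) = 12ℤ


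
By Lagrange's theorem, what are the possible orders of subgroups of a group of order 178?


Lagrange's theorem: |H| divides |G|
|G| = 178
Divisors of 178: 1, 2, 89, 178

Possible subgroup orders: {1, 2, 89, 178}


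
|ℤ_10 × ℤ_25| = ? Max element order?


|ℤ_10 × ℤ_25| = 10 × 25 = 250
Max element order = lcm(10,25) = 50
Cyclic? No (gcd=5)

|ℤ_10×ℤ_25| = 250, max element order = 50


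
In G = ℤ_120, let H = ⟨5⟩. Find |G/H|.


|⟨5⟩| = n / gcd(5, 120) = 120 / 5 = 24
H is normal (ℤ_120 is abelian).
|G/H| = |G| / |H| = 120 / 24 = 5

|G/H| = 5


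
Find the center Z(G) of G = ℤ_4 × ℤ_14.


Z(G) = {g ∈ G | gx = xg for all x ∈ G}
Direct product of abelian groups is abelian, so Z(G) = G

Z(ℤ_4 × ℤ_14) = ℤ_4 × ℤ_14


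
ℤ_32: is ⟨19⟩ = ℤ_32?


g generates ℤ_n iff gcd(g, n) = 1
gcd(19, 32) = 1
Since gcd = 1, 19 is a generator.

Yes, 19 generates ℤ_32


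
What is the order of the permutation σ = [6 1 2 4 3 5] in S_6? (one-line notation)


Cycle decomposition: (1 6 5 3 2)
Cycle lengths: 5
Order = lcm(5) = 5

ord(σ) = 5


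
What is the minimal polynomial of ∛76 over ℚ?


∛76 satisfies x³ - 76 = 0, irreducible over ℚ (no rational root; 76 is not a perfect cube)

Minimal polynomial: x³ - 76


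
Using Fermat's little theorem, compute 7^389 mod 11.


Fermat's little theorem: if p is prime and gcd(a,p)=1, then a^(p-1) ≡ 1 (mod p)
p = 11 is prime, gcd(7,11) = 1
Reduce exponent: 389 mod 10 = 9
So 7^389 ≡ 7^9 (mod 11)
7^9 mod 11 = 8

7^389 ≡ 8 (mod 11)


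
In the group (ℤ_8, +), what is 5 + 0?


Operation: addition mod 8
5 + 0 = (a + b) mod 8 with a = 5, b = 0

5 + 0 = 5


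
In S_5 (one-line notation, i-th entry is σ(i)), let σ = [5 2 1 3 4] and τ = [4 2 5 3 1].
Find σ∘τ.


σ∘τ: apply τ first, then σ
1 →τ 4 →σ 3
2 →τ 2 →σ 2
3 →τ 5 →σ 4
4 →τ 3 →σ 1
5 →τ 1 →σ 5

σ∘τ = [3 2 4 1 5]


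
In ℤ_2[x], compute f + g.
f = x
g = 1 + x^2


Add coefficients mod 2:
x^0: 0 + 1 = 1 (mod 2)
x^1: 1 + 0 = 1 (mod 2)
x^2: 0 + 1 = 1 (mod 2)
Result: 1 + x + x^2

f + g = 1 + x + x^2


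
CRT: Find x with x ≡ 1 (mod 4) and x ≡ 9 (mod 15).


m₁ = 4, m₂ = 15, gcd = 1, so CRT applies. M = m₁·m₂ = 60
Let M₁ = M/m₁ = 15, M₂ = M/m₂ = 4
Find y₁ ≡ M₁⁻¹ (mod m₁): 15⁻¹ ≡ 3 (mod 4)
Find y₂ ≡ M₂⁻¹ (mod m₂): 4⁻¹ ≡ 4 (mod 15)
x = a₁·M₁·y₁ + a₂·M₂·y₂ = 1·15·3 + 9·4·4 = 189
Reduce mod 60: x ≡ 9
Check: 9 mod 4 = 1 ✓, 9 mod 15 = 9 ✓

x ≡ 9 (mod 60)


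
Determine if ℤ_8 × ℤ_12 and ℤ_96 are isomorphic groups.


Comparing ℤ_8 × ℤ_12 and ℤ_96:
gcd(8,12) = 4 ≠ 1. Max element order in ℤ_8×ℤ_12 is lcm(8,12) = 24 < 96, so it has no element of order 96

No, ℤ_8 × ℤ_12 ≇ ℤ_96


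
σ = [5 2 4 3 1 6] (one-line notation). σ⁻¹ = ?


To find σ⁻¹, swap domain and range:
σ(1) = 5 → σ⁻¹(5) = 1
σ(2) = 2 → σ⁻¹(2) = 2
σ(3) = 4 → σ⁻¹(4) = 3
σ(4) = 3 → σ⁻¹(3) = 4
σ(5) = 1 → σ⁻¹(1) = 5
σ(6) = 6 → σ⁻¹(6) = 6

σ⁻¹ = [5 2 4 3 1 6]


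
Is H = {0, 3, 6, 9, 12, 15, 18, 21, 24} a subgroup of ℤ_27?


Subgroup test for H = {0, 3, 6, 9, 12, 15, 18, 21, 24} in (ℤ_27, +):
(1) 0 ∈ H? Yes
(2) Closure: for all a,b ∈ H, (a+b) mod 27 ∈ H? Yes
(3) Inverses: for all a ∈ H, -a mod 27 ∈ H? Yes

Yes, H is a subgroup of ℤ_27


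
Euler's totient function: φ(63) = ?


Factor n: 63 = 3^2 × 7
φ(n) = n · ∏(1 - 1/p) over distinct primes p | n
φ(63) = 63 · (1 - 1/3) · (1 - 1/7) = 36

φ(63) = 36


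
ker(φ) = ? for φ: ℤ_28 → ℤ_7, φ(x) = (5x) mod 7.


Kernel = preimage of identity
ker(φ) = {x ∈ ℤ_28 : 5x ≡ 0 (mod 7)}. Since 7 | 28, φ is well-defined. The kernel is the cyclic subgroup ⟨7⟩ of ℤ_28 (order 4), i.e. {0, 7, 14, 21}

ker(φ) = {0, 7, 14, 21}


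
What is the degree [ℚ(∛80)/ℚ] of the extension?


∛80 has minimal polynomial x³ - 80 (irreducible over ℚ since 80 is not a perfect cube)

[ℚ(∛80)/ℚ] = 3


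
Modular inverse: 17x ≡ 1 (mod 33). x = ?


Use the extended Euclidean algorithm to write 1 = 17·s + 33·t; then s mod 33 is the inverse.
Euclidean algorithm:
  17 = 0·33 + 17
  33 = 1·17 + 16
  17 = 1·16 + 1
  16 = 16·1 + 0
gcd(17,33) = 1
Back-substitution gives: 17·(2) + 33·(-1) = 1
So 17⁻¹ ≡ 2 ≡ 2 (mod 33)
Check: 17 × 2 = 34 ≡ 1 (mod 33) ✓

17⁻¹ ≡ 2 (mod 33)


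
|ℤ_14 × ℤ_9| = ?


|A × B| = |A| · |B|
|ℤ_14 × ℤ_9| = 14 × 9 = 126

|ℤ_14 × ℤ_9| = 126


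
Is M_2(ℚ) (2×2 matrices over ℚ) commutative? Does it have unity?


Matrix multiplication is non-commutative for n ≥ 2; the identity matrix I is the unity; singular matrices give zero divisors, so not an integral domain
Commutative: No
Integral domain: No
Has unity: Yes

M_2(ℚ) (2×2 matrices over ℚ): Commutative=No, Unity=Yes


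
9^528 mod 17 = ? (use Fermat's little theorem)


Fermat's little theorem: if p is prime and gcd(a,p)=1, then a^(p-1) ≡ 1 (mod p)
p = 17 is prime, gcd(9,17) = 1
Reduce exponent: 528 mod 16 = 0
So 9^528 ≡ 9^0 (mod 17)
9^0 = 1

9^528 ≡ 1 (mod 17)


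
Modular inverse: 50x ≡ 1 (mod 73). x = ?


Use the extended Euclidean algorithm to write 1 = 50·s + 73·t; then s mod 73 is the inverse.
Euclidean algorithm:
  50 = 0·73 + 50
  73 = 1·50 + 23
  50 = 2·23 + 4
  23 = 5·4 + 3
  4 = 1·3 + 1
  3 = 3·1 + 0
gcd(50,73) = 1
Back-substitution gives: 50·(19) + 73·(-13) = 1
So 50⁻¹ ≡ 19 ≡ 19 (mod 73)
Check: 50 × 19 = 950 ≡ 1 (mod 73) ✓

50⁻¹ ≡ 19 (mod 73)


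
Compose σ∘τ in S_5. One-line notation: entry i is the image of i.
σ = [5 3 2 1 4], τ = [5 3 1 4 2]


σ∘τ: apply τ first, then σ
1 →τ 5 →σ 4
2 →τ 3 →σ 2
3 →τ 1 →σ 5
4 →τ 4 →σ 1
5 →τ 2 →σ 3

σ∘τ = [4 2 5 1 3]


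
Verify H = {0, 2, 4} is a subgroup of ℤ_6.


Subgroup test for H = {0, 2, 4} in (ℤ_6, +):
(1) 0 ∈ H? Yes
(2) Closure: for all a,b ∈ H, (a+b) mod 6 ∈ H? Yes
(3) Inverses: for all a ∈ H, -a mod 6 ∈ H? Yes

Yes, H is a subgroup of ℤ_6


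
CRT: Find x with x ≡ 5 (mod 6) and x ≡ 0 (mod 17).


m₁ = 6, m₂ = 17, gcd = 1, so CRT applies. M = m₁·m₂ = 102
Let M₁ = M/m₁ = 17, M₂ = M/m₂ = 6
Find y₁ ≡ M₁⁻¹ (mod m₁): 17⁻¹ ≡ 5 (mod 6)
Find y₂ ≡ M₂⁻¹ (mod m₂): 6⁻¹ ≡ 3 (mod 17)
x = a₁·M₁·y₁ + a₂·M₂·y₂ = 5·17·5 + 0·6·3 = 425
Reduce mod 102: x ≡ 17
Check: 17 mod 6 = 5 ✓, 17 mod 17 = 0 ✓

x ≡ 17 (mod 102)


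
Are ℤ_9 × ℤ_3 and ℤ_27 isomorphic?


Comparing ℤ_9 × ℤ_3 and ℤ_27:
gcd(9,3) = 3 ≠ 1. Max element order in ℤ_9×ℤ_3 is lcm(9,3) = 9 < 27, so it has no element of order 27

No, ℤ_9 × ℤ_3 ≇ ℤ_27


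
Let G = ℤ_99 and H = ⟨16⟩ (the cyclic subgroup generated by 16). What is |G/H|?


|⟨16⟩| = n / gcd(16, 99) = 99 / 1 = 99
H is normal (ℤ_99 is abelian).
|G/H| = |G| / |H| = 99 / 99 = 1

|G/H| = 1


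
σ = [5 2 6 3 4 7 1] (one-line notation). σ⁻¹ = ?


To find σ⁻¹, swap domain and range:
σ(1) = 5 → σ⁻¹(5) = 1
σ(2) = 2 → σ⁻¹(2) = 2
σ(3) = 6 → σ⁻¹(6) = 3
σ(4) = 3 → σ⁻¹(3) = 4
σ(5) = 4 → σ⁻¹(4) = 5
σ(6) = 7 → σ⁻¹(7) = 6
σ(7) = 1 → σ⁻¹(1) = 7

σ⁻¹ = [7 2 4 5 1 3 6]


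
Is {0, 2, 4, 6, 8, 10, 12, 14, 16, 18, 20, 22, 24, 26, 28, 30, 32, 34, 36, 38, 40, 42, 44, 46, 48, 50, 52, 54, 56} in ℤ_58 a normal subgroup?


H = {0, 2, 4, 6, 8, 10, 12, 14, 16, 18, 20, 22, 24, 26, 28, 30, 32, 34, 36, 38, 40, 42, 44, 46, 48, 50, 52, 54, 56} in ℤ_58
ℤ_58 is abelian; every subgroup of an abelian group is normal

Yes, normal subgroup


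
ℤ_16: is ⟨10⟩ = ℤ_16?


g generates ℤ_n iff gcd(g, n) = 1
gcd(10, 16) = 2
Since gcd = 2 ≠ 1, ⟨10⟩ has order 8 < 16, so 10 is not a generator.

No, 10 does not generate ℤ_16


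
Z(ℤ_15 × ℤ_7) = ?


Z(G) = {g ∈ G | gx = xg for all x ∈ G}
Direct product of abelian groups is abelian, so Z(G) = G

Z(ℤ_15 × ℤ_7) = ℤ_15 × ℤ_7


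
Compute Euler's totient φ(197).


Factor n: 197 = 197
φ(n) = n · ∏(1 - 1/p) over distinct primes p | n
φ(197) = 197 · (1 - 1/197) = 196

φ(197) = 196


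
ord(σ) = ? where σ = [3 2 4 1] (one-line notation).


Cycle decomposition: (1 3 4)
Cycle lengths: 3
Order = lcm(3) = 3

ord(σ) = 3


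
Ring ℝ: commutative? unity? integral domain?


ℝ is a field: commutative, has unity, every nonzero element is a unit (hence an integral domain)
Commutative: Yes
Integral domain: Yes
Has unity: Yes

ℝ: Commutative=Yes, Unity=Yes


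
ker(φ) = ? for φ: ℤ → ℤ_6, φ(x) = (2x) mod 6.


Kernel = preimage of identity
ker(φ) = {x ∈ ℤ : 2x ≡ 0 (mod 6)}. gcd(2,6) = 2, so 2x ≡ 0 (mod 6) ⟺ x ≡ 0 (mod 6/2 = 3). Hence ker(φ) = 3ℤ

ker(φ) = 3ℤ


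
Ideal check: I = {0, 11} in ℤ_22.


Check ideal conditions for I = {0, 11} in ℤ_22:
(1) I is an additive subgroup? Yes
(2) For r ∈ ℤ_22 and a ∈ I: r·a ∈ I? Yes

Yes, I is an ideal of ℤ_22


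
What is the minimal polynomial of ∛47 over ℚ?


∛47 satisfies x³ - 47 = 0, irreducible over ℚ (no rational root; 47 is not a perfect cube)

Minimal polynomial: x³ - 47


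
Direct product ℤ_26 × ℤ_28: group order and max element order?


|ℤ_26 × ℤ_28| = 26 × 28 = 728
Max element order = lcm(26,28) = 364
Cyclic? No (gcd=2)

|ℤ_26×ℤ_28| = 728, max element order = 364


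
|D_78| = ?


|D_n| = 2n (n rotations and n reflections)
|D_78| = 2×78 = 156

|D_78| = 156


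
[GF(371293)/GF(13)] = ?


GF(371293) = GF(13^5), so the extension degree is 5

[GF(371293)/GF(13)] = 5


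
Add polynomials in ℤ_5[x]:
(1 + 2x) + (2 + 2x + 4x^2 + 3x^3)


Add coefficients mod 5:
x^0: 1 + 2 = 3 (mod 5)
x^1: 2 + 2 = 4 (mod 5)
x^2: 0 + 4 = 4 (mod 5)
x^3: 0 + 3 = 3 (mod 5)
Result: 3 + 4x + 4x^2 + 3x^3

f + g = 3 + 4x + 4x^2 + 3x^3


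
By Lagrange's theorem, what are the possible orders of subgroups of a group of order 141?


Lagrange's theorem: |H| divides |G|
|G| = 141
Divisors of 141: 1, 3, 47, 141

Possible subgroup orders: {1, 3, 47, 141}


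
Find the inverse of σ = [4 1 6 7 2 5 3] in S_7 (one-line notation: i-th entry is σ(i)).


To find σ⁻¹, swap domain and range:
σ(1) = 4 → σ⁻¹(4) = 1
σ(2) = 1 → σ⁻¹(1) = 2
σ(3) = 6 → σ⁻¹(6) = 3
σ(4) = 7 → σ⁻¹(7) = 4
σ(5) = 2 → σ⁻¹(2) = 5
σ(6) = 5 → σ⁻¹(5) = 6
σ(7) = 3 → σ⁻¹(3) = 7

σ⁻¹ = [2 5 7 1 6 3 4]


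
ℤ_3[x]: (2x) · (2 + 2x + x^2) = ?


Expand and collect like terms; reduce coefficients mod 3:
x^0: 0·2 = 0 ≡ 0 (mod 3)
x^1: 0·2 + 2·2 = 4 ≡ 1 (mod 3)
x^2: 0·1 + 2·2 = 4 ≡ 1 (mod 3)
x^3: 2·1 = 2 ≡ 2 (mod 3)
Result: x + x^2 + 2x^3

f · g = x + x^2 + 2x^3


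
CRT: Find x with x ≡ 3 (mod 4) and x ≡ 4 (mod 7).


m₁ = 4, m₂ = 7, gcd = 1, so CRT applies. M = m₁·m₂ = 28
Let M₁ = M/m₁ = 7, M₂ = M/m₂ = 4
Find y₁ ≡ M₁⁻¹ (mod m₁): 7⁻¹ ≡ 3 (mod 4)
Find y₂ ≡ M₂⁻¹ (mod m₂): 4⁻¹ ≡ 2 (mod 7)
x = a₁·M₁·y₁ + a₂·M₂·y₂ = 3·7·3 + 4·4·2 = 95
Reduce mod 28: x ≡ 11
Check: 11 mod 4 = 3 ✓, 11 mod 7 = 4 ✓

x ≡ 11 (mod 28)


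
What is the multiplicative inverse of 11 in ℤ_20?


Use the extended Euclidean algorithm to write 1 = 11·s + 20·t; then s mod 20 is the inverse.
Euclidean algorithm:
  11 = 0·20 + 11
  20 = 1·11 + 9
  11 = 1·9 + 2
  9 = 4·2 + 1
  2 = 2·1 + 0
gcd(11,20) = 1
Back-substitution gives: 11·(-9) + 20·(5) = 1
So 11⁻¹ ≡ -9 ≡ 11 (mod 20)
Check: 11 × 11 = 121 ≡ 1 (mod 20) ✓

11⁻¹ ≡ 11 (mod 20)


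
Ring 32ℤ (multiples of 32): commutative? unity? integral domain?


32ℤ is a commutative ring under +,× but has no multiplicative identity (1 ∉ 32ℤ); it has no zero divisors, but without unity it is not an integral domain
Commutative: Yes
Integral domain: No
Has unity: No

32ℤ (multiples of 32): Commutative=Yes, Unity=No


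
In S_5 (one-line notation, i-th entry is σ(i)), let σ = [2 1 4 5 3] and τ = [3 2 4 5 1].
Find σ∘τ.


σ∘τ: apply τ first, then σ
1 →τ 3 →σ 4
2 →τ 2 →σ 1
3 →τ 4 →σ 5
4 →τ 5 →σ 3
5 →τ 1 →σ 2

σ∘τ = [4 1 5 3 2]


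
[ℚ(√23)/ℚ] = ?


√23 has minimal polynomial x² - 23 (irreducible over ℚ since 23 is squarefree)

[ℚ(√23)/ℚ] = 2


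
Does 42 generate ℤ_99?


g generates ℤ_n iff gcd(g, n) = 1
gcd(42, 99) = 3
Since gcd = 3 ≠ 1, ⟨42⟩ has order 33 < 99, so 42 is not a generator.

No, 42 does not generate ℤ_99
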